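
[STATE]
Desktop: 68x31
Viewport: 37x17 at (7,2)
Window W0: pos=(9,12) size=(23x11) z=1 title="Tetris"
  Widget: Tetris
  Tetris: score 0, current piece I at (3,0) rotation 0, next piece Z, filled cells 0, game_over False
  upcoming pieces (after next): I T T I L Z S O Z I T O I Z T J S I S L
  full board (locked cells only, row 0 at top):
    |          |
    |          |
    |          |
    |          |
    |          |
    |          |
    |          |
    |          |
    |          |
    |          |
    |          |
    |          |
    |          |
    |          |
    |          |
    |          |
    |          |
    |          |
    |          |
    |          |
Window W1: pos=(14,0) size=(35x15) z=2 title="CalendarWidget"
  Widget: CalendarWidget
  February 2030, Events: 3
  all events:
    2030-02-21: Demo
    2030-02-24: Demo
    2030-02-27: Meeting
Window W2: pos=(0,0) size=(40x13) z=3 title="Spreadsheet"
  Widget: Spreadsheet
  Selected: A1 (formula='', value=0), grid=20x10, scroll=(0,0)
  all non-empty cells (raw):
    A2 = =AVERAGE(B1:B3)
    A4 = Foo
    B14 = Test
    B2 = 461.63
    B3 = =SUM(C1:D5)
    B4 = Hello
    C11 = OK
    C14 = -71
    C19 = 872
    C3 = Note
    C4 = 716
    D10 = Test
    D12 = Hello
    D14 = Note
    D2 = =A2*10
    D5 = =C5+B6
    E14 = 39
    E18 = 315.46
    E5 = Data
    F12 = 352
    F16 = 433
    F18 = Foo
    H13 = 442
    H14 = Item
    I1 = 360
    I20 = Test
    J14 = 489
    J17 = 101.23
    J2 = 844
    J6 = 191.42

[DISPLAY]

────────────────────────────────┨────
                                ┃    
 A       B       C       D      ┃    
--------------------------------┃    
   [0]       0       0       0  ┃    
IRC!    461.63       0#CIRC!    ┃    
     0#CIRC!  Note           0  ┃    
o     Hello        716       0  ┃    
     0       0       0       0Da┃    
     0       0       0       0  ┃    
━━━━━━━━━━━━━━━━━━━━━━━━━━━━━━━━┛    
  ┃ Tet┃                             
  ┠────┗━━━━━━━━━━━━━━━━━━━━━━━━━━━━━
  ┃          │Next:     ┃            
  ┃          │▓▓        ┃            
  ┃          │ ▓▓       ┃            
  ┃          │          ┃            


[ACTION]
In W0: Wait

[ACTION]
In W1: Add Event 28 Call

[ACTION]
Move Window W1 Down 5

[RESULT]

────────────────────────────────┨    
                                ┃    
 A       B       C       D      ┃    
--------------------------------┃━━━━
   [0]       0       0       0  ┃    
IRC!    461.63       0#CIRC!    ┃────
     0#CIRC!  Note           0  ┃    
o     Hello        716       0  ┃    
     0       0       0       0Da┃    
     0       0       0       0  ┃    
━━━━━━━━━━━━━━━━━━━━━━━━━━━━━━━━┛    
  ┃ Tet┃18 19 20 21* 22 23 24*       
  ┠────┃25 26 27* 28*                
  ┃    ┃                             
  ┃    ┃                             
  ┃    ┃                             
  ┃    ┃                             


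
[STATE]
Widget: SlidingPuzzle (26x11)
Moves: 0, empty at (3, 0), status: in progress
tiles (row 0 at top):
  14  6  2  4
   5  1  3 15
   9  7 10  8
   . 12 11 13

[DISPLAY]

┌────┬────┬────┬────┐     
│ 14 │  6 │  2 │  4 │     
├────┼────┼────┼────┤     
│  5 │  1 │  3 │ 15 │     
├────┼────┼────┼────┤     
│  9 │  7 │ 10 │  8 │     
├────┼────┼────┼────┤     
│    │ 12 │ 11 │ 13 │     
└────┴────┴────┴────┘     
Moves: 0                  
                          


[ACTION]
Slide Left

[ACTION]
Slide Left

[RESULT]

┌────┬────┬────┬────┐     
│ 14 │  6 │  2 │  4 │     
├────┼────┼────┼────┤     
│  5 │  1 │  3 │ 15 │     
├────┼────┼────┼────┤     
│  9 │  7 │ 10 │  8 │     
├────┼────┼────┼────┤     
│ 12 │ 11 │    │ 13 │     
└────┴────┴────┴────┘     
Moves: 2                  
                          


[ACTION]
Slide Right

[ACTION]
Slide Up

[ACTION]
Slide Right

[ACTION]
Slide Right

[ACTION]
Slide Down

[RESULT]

┌────┬────┬────┬────┐     
│ 14 │  6 │  2 │  4 │     
├────┼────┼────┼────┤     
│  5 │  1 │  3 │ 15 │     
├────┼────┼────┼────┤     
│    │  7 │ 10 │  8 │     
├────┼────┼────┼────┤     
│  9 │ 12 │ 11 │ 13 │     
└────┴────┴────┴────┘     
Moves: 5                  
                          


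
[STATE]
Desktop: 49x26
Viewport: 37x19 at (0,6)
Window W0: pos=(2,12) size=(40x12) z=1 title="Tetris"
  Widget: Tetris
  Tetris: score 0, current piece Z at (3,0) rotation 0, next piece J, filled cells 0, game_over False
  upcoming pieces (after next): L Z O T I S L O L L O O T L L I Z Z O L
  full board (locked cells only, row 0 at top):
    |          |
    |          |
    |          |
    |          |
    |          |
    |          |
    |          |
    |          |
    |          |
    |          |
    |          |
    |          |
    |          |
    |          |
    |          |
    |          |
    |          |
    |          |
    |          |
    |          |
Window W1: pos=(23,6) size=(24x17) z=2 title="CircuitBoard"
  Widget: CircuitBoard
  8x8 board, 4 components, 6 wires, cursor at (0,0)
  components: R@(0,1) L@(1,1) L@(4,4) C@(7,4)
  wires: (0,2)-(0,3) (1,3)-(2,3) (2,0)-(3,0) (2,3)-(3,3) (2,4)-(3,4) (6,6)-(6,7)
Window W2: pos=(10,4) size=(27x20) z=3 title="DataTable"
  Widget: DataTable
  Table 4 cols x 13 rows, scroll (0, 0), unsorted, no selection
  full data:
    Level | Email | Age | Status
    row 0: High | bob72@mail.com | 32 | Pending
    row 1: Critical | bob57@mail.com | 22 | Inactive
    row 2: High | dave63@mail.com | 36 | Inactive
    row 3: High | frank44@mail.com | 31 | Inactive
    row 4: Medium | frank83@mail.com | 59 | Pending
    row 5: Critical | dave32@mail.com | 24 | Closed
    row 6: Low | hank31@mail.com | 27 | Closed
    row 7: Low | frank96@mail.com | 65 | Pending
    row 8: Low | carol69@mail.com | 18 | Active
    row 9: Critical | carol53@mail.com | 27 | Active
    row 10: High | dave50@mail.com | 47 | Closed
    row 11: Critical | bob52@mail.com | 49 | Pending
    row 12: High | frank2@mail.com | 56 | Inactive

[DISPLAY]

          ┠─────────────────────────┨
          ┃Level   │Email           ┃
          ┃────────┼────────────────┃
          ┃High    │bob72@mail.com  ┃
          ┃Critical│bob57@mail.com  ┃
          ┃High    │dave63@mail.com ┃
  ┏━━━━━━━┃High    │frank44@mail.com┃
  ┃ Tetris┃Medium  │frank83@mail.com┃
  ┠───────┃Critical│dave32@mail.com ┃
  ┃       ┃Low     │hank31@mail.com ┃
  ┃       ┃Low     │frank96@mail.com┃
  ┃       ┃Low     │carol69@mail.com┃
  ┃       ┃Critical│carol53@mail.com┃
  ┃       ┃High    │dave50@mail.com ┃
  ┃       ┃Critical│bob52@mail.com  ┃
  ┃       ┃High    │frank2@mail.com ┃
  ┃       ┃                         ┃
  ┗━━━━━━━┗━━━━━━━━━━━━━━━━━━━━━━━━━┛
                                     


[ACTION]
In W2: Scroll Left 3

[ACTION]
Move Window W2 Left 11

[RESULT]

┠─────────────────────────┨━━━━━━━━━━
┃Level   │Email           ┃rcuitBoard
┃────────┼────────────────┃──────────
┃High    │bob72@mail.com  ┃0 1 2 3 4 
┃Critical│bob57@mail.com  ┃[.]  R   ·
┃High    │dave63@mail.com ┃          
┃High    │frank44@mail.com┃     L    
┃Medium  │frank83@mail.com┃          
┃Critical│dave32@mail.com ┃ ·        
┃Low     │hank31@mail.com ┃ │        
┃Low     │frank96@mail.com┃ ·        
┃Low     │carol69@mail.com┃          
┃Critical│carol53@mail.com┃          
┃High    │dave50@mail.com ┃          
┃Critical│bob52@mail.com  ┃          
┃High    │frank2@mail.com ┃          
┃                         ┃━━━━━━━━━━
┗━━━━━━━━━━━━━━━━━━━━━━━━━┛━━━━━━━━━━
                                     


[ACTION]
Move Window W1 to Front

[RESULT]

┠──────────────────────┏━━━━━━━━━━━━━
┃Level   │Email        ┃ CircuitBoard
┃────────┼─────────────┠─────────────
┃High    │bob72@mail.co┃   0 1 2 3 4 
┃Critical│bob57@mail.co┃0  [.]  R   ·
┃High    │dave63@mail.c┃             
┃High    │frank44@mail.┃1       L    
┃Medium  │frank83@mail.┃             
┃Critical│dave32@mail.c┃2   ·        
┃Low     │hank31@mail.c┃    │        
┃Low     │frank96@mail.┃3   ·        
┃Low     │carol69@mail.┃             
┃Critical│carol53@mail.┃4            
┃High    │dave50@mail.c┃             
┃Critical│bob52@mail.co┃5            
┃High    │frank2@mail.c┃             
┃                      ┗━━━━━━━━━━━━━
┗━━━━━━━━━━━━━━━━━━━━━━━━━┛━━━━━━━━━━
                                     


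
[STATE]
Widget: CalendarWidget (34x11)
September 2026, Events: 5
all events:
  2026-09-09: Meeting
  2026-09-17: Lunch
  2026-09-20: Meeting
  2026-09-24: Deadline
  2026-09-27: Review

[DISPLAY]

          September 2026          
Mo Tu We Th Fr Sa Su              
    1  2  3  4  5  6              
 7  8  9* 10 11 12 13             
14 15 16 17* 18 19 20*            
21 22 23 24* 25 26 27*            
28 29 30                          
                                  
                                  
                                  
                                  


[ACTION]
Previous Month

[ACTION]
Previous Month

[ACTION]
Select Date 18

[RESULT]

            July 2026             
Mo Tu We Th Fr Sa Su              
       1  2  3  4  5              
 6  7  8  9 10 11 12              
13 14 15 16 17 [18] 19            
20 21 22 23 24 25 26              
27 28 29 30 31                    
                                  
                                  
                                  
                                  


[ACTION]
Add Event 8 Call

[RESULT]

            July 2026             
Mo Tu We Th Fr Sa Su              
       1  2  3  4  5              
 6  7  8*  9 10 11 12             
13 14 15 16 17 [18] 19            
20 21 22 23 24 25 26              
27 28 29 30 31                    
                                  
                                  
                                  
                                  


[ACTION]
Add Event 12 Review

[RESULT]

            July 2026             
Mo Tu We Th Fr Sa Su              
       1  2  3  4  5              
 6  7  8*  9 10 11 12*            
13 14 15 16 17 [18] 19            
20 21 22 23 24 25 26              
27 28 29 30 31                    
                                  
                                  
                                  
                                  


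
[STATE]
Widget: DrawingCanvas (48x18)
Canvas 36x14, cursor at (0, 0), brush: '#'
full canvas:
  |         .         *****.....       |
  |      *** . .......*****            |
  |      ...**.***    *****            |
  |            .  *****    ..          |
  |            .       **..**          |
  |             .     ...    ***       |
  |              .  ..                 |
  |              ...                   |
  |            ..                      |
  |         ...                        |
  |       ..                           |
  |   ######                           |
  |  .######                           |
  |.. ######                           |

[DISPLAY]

+        .         *****.....                   
      *** . .......*****                        
      ...**.***    *****                        
            .  *****    ..                      
            .       **..**                      
             .     ...    ***                   
              .  ..                             
              ...                               
            ..                                  
         ...                                    
       ..                                       
   ######                                       
  .######                                       
.. ######                                       
                                                
                                                
                                                
                                                


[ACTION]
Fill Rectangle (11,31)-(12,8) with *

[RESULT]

+        .         *****.....                   
      *** . .......*****                        
      ...**.***    *****                        
            .  *****    ..                      
            .       **..**                      
             .     ...    ***                   
              .  ..                             
              ...                               
            ..                                  
         ...                                    
       ..                                       
   #####************************                
  .#####************************                
.. ######                                       
                                                
                                                
                                                
                                                


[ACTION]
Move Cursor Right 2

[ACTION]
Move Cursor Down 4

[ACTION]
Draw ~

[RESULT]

         .         *****.....                   
      *** . .......*****                        
      ...**.***    *****                        
            .  *****    ..                      
  ~         .       **..**                      
             .     ...    ***                   
              .  ..                             
              ...                               
            ..                                  
         ...                                    
       ..                                       
   #####************************                
  .#####************************                
.. ######                                       
                                                
                                                
                                                
                                                


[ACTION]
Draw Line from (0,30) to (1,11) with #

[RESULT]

         .         **##########                 
      *** .##########***                        
      ...**.***    *****                        
            .  *****    ..                      
  ~         .       **..**                      
             .     ...    ***                   
              .  ..                             
              ...                               
            ..                                  
         ...                                    
       ..                                       
   #####************************                
  .#####************************                
.. ######                                       
                                                
                                                
                                                
                                                


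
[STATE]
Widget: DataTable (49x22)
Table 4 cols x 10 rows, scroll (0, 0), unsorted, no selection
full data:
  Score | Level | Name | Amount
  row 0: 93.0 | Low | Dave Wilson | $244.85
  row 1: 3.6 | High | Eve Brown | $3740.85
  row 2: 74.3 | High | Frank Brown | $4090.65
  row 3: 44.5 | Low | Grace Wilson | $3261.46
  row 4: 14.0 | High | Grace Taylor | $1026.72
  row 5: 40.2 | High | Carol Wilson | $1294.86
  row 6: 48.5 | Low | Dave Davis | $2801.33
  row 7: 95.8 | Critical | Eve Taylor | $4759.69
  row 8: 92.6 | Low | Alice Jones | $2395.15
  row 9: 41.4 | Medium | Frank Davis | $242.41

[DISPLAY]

Score│Level   │Name        │Amount               
─────┼────────┼────────────┼────────             
93.0 │Low     │Dave Wilson │$244.85              
3.6  │High    │Eve Brown   │$3740.85             
74.3 │High    │Frank Brown │$4090.65             
44.5 │Low     │Grace Wilson│$3261.46             
14.0 │High    │Grace Taylor│$1026.72             
40.2 │High    │Carol Wilson│$1294.86             
48.5 │Low     │Dave Davis  │$2801.33             
95.8 │Critical│Eve Taylor  │$4759.69             
92.6 │Low     │Alice Jones │$2395.15             
41.4 │Medium  │Frank Davis │$242.41              
                                                 
                                                 
                                                 
                                                 
                                                 
                                                 
                                                 
                                                 
                                                 
                                                 


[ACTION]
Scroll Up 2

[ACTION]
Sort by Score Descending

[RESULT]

Scor▼│Level   │Name        │Amount               
─────┼────────┼────────────┼────────             
95.8 │Critical│Eve Taylor  │$4759.69             
93.0 │Low     │Dave Wilson │$244.85              
92.6 │Low     │Alice Jones │$2395.15             
74.3 │High    │Frank Brown │$4090.65             
48.5 │Low     │Dave Davis  │$2801.33             
44.5 │Low     │Grace Wilson│$3261.46             
41.4 │Medium  │Frank Davis │$242.41              
40.2 │High    │Carol Wilson│$1294.86             
14.0 │High    │Grace Taylor│$1026.72             
3.6  │High    │Eve Brown   │$3740.85             
                                                 
                                                 
                                                 
                                                 
                                                 
                                                 
                                                 
                                                 
                                                 
                                                 


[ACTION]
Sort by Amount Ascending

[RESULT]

Score│Level   │Name        │Amount ▲             
─────┼────────┼────────────┼────────             
41.4 │Medium  │Frank Davis │$242.41              
93.0 │Low     │Dave Wilson │$244.85              
14.0 │High    │Grace Taylor│$1026.72             
40.2 │High    │Carol Wilson│$1294.86             
92.6 │Low     │Alice Jones │$2395.15             
48.5 │Low     │Dave Davis  │$2801.33             
44.5 │Low     │Grace Wilson│$3261.46             
3.6  │High    │Eve Brown   │$3740.85             
74.3 │High    │Frank Brown │$4090.65             
95.8 │Critical│Eve Taylor  │$4759.69             
                                                 
                                                 
                                                 
                                                 
                                                 
                                                 
                                                 
                                                 
                                                 
                                                 


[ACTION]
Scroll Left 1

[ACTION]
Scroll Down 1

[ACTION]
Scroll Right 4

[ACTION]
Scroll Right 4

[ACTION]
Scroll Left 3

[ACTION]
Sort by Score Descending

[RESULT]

Scor▼│Level   │Name        │Amount               
─────┼────────┼────────────┼────────             
95.8 │Critical│Eve Taylor  │$4759.69             
93.0 │Low     │Dave Wilson │$244.85              
92.6 │Low     │Alice Jones │$2395.15             
74.3 │High    │Frank Brown │$4090.65             
48.5 │Low     │Dave Davis  │$2801.33             
44.5 │Low     │Grace Wilson│$3261.46             
41.4 │Medium  │Frank Davis │$242.41              
40.2 │High    │Carol Wilson│$1294.86             
14.0 │High    │Grace Taylor│$1026.72             
3.6  │High    │Eve Brown   │$3740.85             
                                                 
                                                 
                                                 
                                                 
                                                 
                                                 
                                                 
                                                 
                                                 
                                                 


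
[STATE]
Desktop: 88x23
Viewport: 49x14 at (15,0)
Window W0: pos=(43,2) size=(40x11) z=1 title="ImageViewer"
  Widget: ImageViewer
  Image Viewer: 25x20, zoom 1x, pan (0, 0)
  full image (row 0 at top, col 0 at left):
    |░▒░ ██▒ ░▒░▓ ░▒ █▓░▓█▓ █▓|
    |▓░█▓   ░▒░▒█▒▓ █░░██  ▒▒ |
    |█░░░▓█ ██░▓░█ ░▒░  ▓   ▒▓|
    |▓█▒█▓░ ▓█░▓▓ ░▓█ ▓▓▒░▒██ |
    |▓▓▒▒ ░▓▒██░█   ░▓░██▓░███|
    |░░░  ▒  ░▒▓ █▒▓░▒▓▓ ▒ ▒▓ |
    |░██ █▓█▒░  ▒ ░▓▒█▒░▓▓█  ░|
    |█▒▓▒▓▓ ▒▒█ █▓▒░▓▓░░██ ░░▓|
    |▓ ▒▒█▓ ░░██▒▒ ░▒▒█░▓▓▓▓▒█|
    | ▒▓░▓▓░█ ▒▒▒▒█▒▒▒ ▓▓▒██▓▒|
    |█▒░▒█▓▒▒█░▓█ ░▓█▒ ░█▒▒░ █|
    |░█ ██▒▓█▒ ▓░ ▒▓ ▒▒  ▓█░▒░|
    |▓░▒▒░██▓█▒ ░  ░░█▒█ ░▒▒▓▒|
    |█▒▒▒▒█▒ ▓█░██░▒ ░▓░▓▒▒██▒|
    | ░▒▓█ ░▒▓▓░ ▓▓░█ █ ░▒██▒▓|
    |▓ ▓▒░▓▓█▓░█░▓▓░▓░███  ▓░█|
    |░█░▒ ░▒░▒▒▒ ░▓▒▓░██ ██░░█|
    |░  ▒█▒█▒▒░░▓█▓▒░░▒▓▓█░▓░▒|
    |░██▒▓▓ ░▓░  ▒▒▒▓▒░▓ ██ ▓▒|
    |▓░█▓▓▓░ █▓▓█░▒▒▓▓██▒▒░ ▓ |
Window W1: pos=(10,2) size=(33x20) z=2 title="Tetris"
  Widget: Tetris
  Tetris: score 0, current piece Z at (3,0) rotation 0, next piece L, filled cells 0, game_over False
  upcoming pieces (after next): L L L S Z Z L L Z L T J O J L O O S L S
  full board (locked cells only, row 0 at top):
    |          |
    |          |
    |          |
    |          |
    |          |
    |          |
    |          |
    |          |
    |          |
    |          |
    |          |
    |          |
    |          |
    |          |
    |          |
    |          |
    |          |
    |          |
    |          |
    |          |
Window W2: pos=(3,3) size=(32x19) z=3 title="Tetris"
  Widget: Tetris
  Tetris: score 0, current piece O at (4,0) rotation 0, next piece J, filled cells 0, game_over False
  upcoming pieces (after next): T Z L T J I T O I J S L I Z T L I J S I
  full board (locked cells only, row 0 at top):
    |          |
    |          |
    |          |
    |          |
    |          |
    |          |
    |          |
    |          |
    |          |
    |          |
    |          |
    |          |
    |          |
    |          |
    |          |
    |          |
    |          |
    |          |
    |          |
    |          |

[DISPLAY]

                                                 
                                                 
━━━━━━━━━━━━━━━━━━━━━━━━━━━┓┏━━━━━━━━━━━━━━━━━━━━
━━━━━━━━━━━━━━━━━━━┓       ┃┃ ImageViewer        
                   ┃───────┨┠────────────────────
───────────────────┨       ┃┃░▒░ ██▒ ░▒░▓ ░▒ █▓░▓
Next:              ┃       ┃┃▓░█▓   ░▒░▒█▒▓ █░░██
█                  ┃       ┃┃█░░░▓█ ██░▓░█ ░▒░  ▓
███                ┃       ┃┃▓█▒█▓░ ▓█░▓▓ ░▓█ ▓▓▒
                   ┃       ┃┃▓▓▒▒ ░▓▒██░█   ░▓░██
                   ┃       ┃┃░░░  ▒  ░▒▓ █▒▓░▒▓▓ 
                   ┃       ┃┃░██ █▓█▒░  ▒ ░▓▒█▒░▓
Score:             ┃       ┃┗━━━━━━━━━━━━━━━━━━━━
0                  ┃       ┃                     


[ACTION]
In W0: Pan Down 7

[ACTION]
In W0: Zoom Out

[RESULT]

                                                 
                                                 
━━━━━━━━━━━━━━━━━━━━━━━━━━━┓┏━━━━━━━━━━━━━━━━━━━━
━━━━━━━━━━━━━━━━━━━┓       ┃┃ ImageViewer        
                   ┃───────┨┠────────────────────
───────────────────┨       ┃┃█▒▓▒▓▓ ▒▒█ █▓▒░▓▓░░█
Next:              ┃       ┃┃▓ ▒▒█▓ ░░██▒▒ ░▒▒█░▓
█                  ┃       ┃┃ ▒▓░▓▓░█ ▒▒▒▒█▒▒▒ ▓▓
███                ┃       ┃┃█▒░▒█▓▒▒█░▓█ ░▓█▒ ░█
                   ┃       ┃┃░█ ██▒▓█▒ ▓░ ▒▓ ▒▒  
                   ┃       ┃┃▓░▒▒░██▓█▒ ░  ░░█▒█ 
                   ┃       ┃┃█▒▒▒▒█▒ ▓█░██░▒ ░▓░▓
Score:             ┃       ┃┗━━━━━━━━━━━━━━━━━━━━
0                  ┃       ┃                     


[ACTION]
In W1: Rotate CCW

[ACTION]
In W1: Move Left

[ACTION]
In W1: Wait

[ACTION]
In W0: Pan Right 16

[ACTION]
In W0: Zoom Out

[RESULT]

                                                 
                                                 
━━━━━━━━━━━━━━━━━━━━━━━━━━━┓┏━━━━━━━━━━━━━━━━━━━━
━━━━━━━━━━━━━━━━━━━┓       ┃┃ ImageViewer        
                   ┃───────┨┠────────────────────
───────────────────┨       ┃┃▓░░██ ░░▓           
Next:              ┃       ┃┃▒█░▓▓▓▓▒█           
█                  ┃       ┃┃▒ ▓▓▒██▓▒           
███                ┃       ┃┃▒ ░█▒▒░ █           
                   ┃       ┃┃▒▒  ▓█░▒░           
                   ┃       ┃┃█▒█ ░▒▒▓▒           
                   ┃       ┃┃░▓░▓▒▒██▒           
Score:             ┃       ┃┗━━━━━━━━━━━━━━━━━━━━
0                  ┃       ┃                     


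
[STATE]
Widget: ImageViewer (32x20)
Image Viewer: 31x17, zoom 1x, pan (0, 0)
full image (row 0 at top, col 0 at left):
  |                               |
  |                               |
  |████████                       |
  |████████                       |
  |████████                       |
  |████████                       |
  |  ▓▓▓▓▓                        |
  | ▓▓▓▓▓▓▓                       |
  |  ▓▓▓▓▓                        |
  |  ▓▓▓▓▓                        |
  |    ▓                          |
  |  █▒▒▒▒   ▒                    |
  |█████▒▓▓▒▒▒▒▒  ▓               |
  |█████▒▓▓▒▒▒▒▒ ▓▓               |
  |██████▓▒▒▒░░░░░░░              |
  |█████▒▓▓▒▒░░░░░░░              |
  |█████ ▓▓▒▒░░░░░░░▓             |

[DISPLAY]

                                
                                
████████                        
████████                        
████████                        
████████                        
  ▓▓▓▓▓                         
 ▓▓▓▓▓▓▓                        
  ▓▓▓▓▓                         
  ▓▓▓▓▓                         
    ▓                           
  █▒▒▒▒   ▒                     
█████▒▓▓▒▒▒▒▒  ▓                
█████▒▓▓▒▒▒▒▒ ▓▓                
██████▓▒▒▒░░░░░░░               
█████▒▓▓▒▒░░░░░░░               
█████ ▓▓▒▒░░░░░░░▓              
                                
                                
                                


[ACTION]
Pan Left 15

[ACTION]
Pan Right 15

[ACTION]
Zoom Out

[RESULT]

                                
                                
                                
                                
                                
                                
                                
                                
                                
                                
                                
                                
▓                               
▓                               
░░                              
░░                              
░░▓                             
                                
                                
                                


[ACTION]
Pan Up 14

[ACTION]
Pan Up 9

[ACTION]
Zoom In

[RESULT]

                                
                                
                                
                                
█                               
█                               
█                               
█                               
█                               
█                               
█                               
█                               
                                
                                
▓                               
▓                               
                                
                                
                                
                                


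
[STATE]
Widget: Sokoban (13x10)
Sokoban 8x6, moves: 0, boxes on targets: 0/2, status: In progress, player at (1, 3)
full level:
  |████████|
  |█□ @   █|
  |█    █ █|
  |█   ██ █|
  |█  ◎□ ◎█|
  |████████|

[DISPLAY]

████████     
█□ @   █     
█    █ █     
█   ██ █     
█  ◎□ ◎█     
████████     
Moves: 0  0/2
             
             
             


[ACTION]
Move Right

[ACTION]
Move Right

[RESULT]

████████     
█□   @ █     
█    █ █     
█   ██ █     
█  ◎□ ◎█     
████████     
Moves: 2  0/2
             
             
             


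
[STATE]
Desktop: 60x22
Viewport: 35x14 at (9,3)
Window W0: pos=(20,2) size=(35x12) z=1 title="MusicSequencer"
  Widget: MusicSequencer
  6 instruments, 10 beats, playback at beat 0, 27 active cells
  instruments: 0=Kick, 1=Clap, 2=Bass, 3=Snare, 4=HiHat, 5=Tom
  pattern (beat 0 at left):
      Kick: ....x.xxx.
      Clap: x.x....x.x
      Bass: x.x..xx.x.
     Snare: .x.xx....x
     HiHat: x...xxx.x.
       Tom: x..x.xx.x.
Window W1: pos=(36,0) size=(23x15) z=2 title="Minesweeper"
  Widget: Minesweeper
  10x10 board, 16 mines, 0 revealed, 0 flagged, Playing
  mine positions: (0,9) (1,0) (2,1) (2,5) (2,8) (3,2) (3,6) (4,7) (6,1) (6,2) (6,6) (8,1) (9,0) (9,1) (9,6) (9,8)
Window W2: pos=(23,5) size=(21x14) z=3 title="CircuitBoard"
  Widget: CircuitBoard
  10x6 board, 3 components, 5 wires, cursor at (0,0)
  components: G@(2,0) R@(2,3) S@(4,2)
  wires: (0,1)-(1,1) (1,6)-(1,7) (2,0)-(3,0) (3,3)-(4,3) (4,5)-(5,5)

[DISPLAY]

           ┃ MusicSequencer┃■■■■■■■
           ┠───────────────┃■■■■■■■
           ┃  ┏━━━━━━━━━━━━━━━━━━━┓
           ┃  ┃ CircuitBoard      ┃
           ┃  ┠───────────────────┨
           ┃  ┃   0 1 2 3 4 5 6 7 ┃
           ┃ S┃0  [.]  ·          ┃
           ┃ H┃        │          ┃
           ┃  ┃1       ·          ┃
           ┃  ┃                   ┃
           ┗━━┃2   G           R  ┃
              ┃    │              ┃
              ┃3   ·           ·  ┃
              ┃                │  ┃


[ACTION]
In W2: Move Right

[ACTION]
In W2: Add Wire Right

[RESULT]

           ┃ MusicSequencer┃■■■■■■■
           ┠───────────────┃■■■■■■■
           ┃  ┏━━━━━━━━━━━━━━━━━━━┓
           ┃  ┃ CircuitBoard      ┃
           ┃  ┠───────────────────┨
           ┃  ┃   0 1 2 3 4 5 6 7 ┃
           ┃ S┃0      [.]─ ·      ┃
           ┃ H┃        │          ┃
           ┃  ┃1       ·          ┃
           ┃  ┃                   ┃
           ┗━━┃2   G           R  ┃
              ┃    │              ┃
              ┃3   ·           ·  ┃
              ┃                │  ┃


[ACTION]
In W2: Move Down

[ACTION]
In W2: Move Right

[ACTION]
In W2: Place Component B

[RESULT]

           ┃ MusicSequencer┃■■■■■■■
           ┠───────────────┃■■■■■■■
           ┃  ┏━━━━━━━━━━━━━━━━━━━┓
           ┃  ┃ CircuitBoard      ┃
           ┃  ┠───────────────────┨
           ┃  ┃   0 1 2 3 4 5 6 7 ┃
           ┃ S┃0       · ─ ·      ┃
           ┃ H┃        │          ┃
           ┃  ┃1       ·  [B]     ┃
           ┃  ┃                   ┃
           ┗━━┃2   G           R  ┃
              ┃    │              ┃
              ┃3   ·           ·  ┃
              ┃                │  ┃


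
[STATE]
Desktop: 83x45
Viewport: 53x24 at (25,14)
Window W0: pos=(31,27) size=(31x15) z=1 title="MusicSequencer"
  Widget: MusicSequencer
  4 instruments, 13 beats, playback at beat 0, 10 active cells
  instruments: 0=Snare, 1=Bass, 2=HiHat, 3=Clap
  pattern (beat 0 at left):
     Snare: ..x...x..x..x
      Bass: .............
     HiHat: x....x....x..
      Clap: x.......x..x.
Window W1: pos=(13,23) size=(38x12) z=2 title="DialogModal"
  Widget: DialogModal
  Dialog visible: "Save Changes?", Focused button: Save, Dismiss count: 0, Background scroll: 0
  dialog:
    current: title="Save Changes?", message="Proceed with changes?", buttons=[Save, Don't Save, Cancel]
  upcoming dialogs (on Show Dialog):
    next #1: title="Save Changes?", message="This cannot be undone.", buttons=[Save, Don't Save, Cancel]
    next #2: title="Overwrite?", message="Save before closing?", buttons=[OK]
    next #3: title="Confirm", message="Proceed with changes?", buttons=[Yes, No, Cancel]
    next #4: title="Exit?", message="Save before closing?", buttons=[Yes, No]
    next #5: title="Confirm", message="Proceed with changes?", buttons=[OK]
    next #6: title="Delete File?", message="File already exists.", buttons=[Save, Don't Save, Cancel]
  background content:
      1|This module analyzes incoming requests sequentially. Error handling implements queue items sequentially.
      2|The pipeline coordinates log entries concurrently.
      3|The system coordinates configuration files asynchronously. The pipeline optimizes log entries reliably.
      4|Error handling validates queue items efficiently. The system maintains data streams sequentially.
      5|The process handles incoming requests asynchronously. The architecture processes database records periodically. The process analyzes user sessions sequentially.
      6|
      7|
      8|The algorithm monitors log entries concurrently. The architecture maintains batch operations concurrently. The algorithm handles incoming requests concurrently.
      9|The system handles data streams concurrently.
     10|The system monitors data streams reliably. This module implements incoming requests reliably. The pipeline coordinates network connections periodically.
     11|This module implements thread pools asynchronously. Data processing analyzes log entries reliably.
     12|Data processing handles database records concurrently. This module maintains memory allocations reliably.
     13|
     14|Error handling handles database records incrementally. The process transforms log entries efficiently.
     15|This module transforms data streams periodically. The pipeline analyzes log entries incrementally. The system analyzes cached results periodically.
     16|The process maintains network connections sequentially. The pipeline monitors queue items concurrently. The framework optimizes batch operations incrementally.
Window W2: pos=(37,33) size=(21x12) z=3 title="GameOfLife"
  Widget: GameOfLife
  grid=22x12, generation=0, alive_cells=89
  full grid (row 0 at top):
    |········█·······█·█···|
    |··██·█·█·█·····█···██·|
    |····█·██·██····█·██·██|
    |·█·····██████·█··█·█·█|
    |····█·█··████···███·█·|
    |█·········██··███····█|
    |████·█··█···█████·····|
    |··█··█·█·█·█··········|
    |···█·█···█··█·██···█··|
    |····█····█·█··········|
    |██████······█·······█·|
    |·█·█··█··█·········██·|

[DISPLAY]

                                                     
                                                     
                                                     
                                                     
                                                     
                                                     
                                                     
                                                     
                                                     
━━━━━━━━━━━━━━━━━━━━━━━━━┓                           
l                        ┃                           
─────────────────────────┨                           
 analyzes incoming reques┃                           
──────────────────────┐es┃━━━━━━━━━━┓                
Save Changes?         │on┃          ┃                
eed with changes?     │ms┃──────────┨                
 Don't Save   Cancel  │st┃          ┃                
──────────────────────┘  ┃          ┃                
                         ┃          ┃                
hm monitors ┏━━━━━━━━━━━━━━━━━━━┓   ┃                
━━━━━━━━━━━━┃ GameOfLife        ┃   ┃                
      ┃     ┠───────────────────┨   ┃                
      ┃     ┃Gen: 0             ┃   ┃                
      ┃     ┃···█·██·██····█·██·┃   ┃                


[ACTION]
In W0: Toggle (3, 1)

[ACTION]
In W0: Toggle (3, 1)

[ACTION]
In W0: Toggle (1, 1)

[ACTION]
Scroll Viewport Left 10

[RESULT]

                                                     
                                                     
                                                     
                                                     
                                                     
                                                     
                                                     
                                                     
                                                     
━━━━━━━━━━━━━━━━━━━━━━━━━━━━━━━━━━━┓                 
DialogModal                        ┃                 
───────────────────────────────────┨                 
his module analyzes incoming reques┃                 
h┌──────────────────────────────┐es┃━━━━━━━━━━┓      
h│        Save Changes?         │on┃          ┃      
r│    Proceed with changes?     │ms┃──────────┨      
h│ [Save]  Don't Save   Cancel  │st┃          ┃      
 └──────────────────────────────┘  ┃          ┃      
                                   ┃          ┃      
he algorithm monitors ┏━━━━━━━━━━━━━━━━━━━┓   ┃      
━━━━━━━━━━━━━━━━━━━━━━┃ GameOfLife        ┃   ┃      
                ┃     ┠───────────────────┨   ┃      
                ┃     ┃Gen: 0             ┃   ┃      
                ┃     ┃···█·██·██····█·██·┃   ┃      


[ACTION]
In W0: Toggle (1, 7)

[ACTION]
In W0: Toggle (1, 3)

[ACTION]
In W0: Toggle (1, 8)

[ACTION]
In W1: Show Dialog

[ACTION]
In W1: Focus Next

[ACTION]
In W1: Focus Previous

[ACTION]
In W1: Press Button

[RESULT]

                                                     
                                                     
                                                     
                                                     
                                                     
                                                     
                                                     
                                                     
                                                     
━━━━━━━━━━━━━━━━━━━━━━━━━━━━━━━━━━━┓                 
DialogModal                        ┃                 
───────────────────────────────────┨                 
his module analyzes incoming reques┃                 
he pipeline coordinates log entries┃━━━━━━━━━━┓      
he system coordinates configuration┃          ┃      
rror handling validates queue items┃──────────┨      
he process handles incoming request┃          ┃      
                                   ┃          ┃      
                                   ┃          ┃      
he algorithm monitors ┏━━━━━━━━━━━━━━━━━━━┓   ┃      
━━━━━━━━━━━━━━━━━━━━━━┃ GameOfLife        ┃   ┃      
                ┃     ┠───────────────────┨   ┃      
                ┃     ┃Gen: 0             ┃   ┃      
                ┃     ┃···█·██·██····█·██·┃   ┃      
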